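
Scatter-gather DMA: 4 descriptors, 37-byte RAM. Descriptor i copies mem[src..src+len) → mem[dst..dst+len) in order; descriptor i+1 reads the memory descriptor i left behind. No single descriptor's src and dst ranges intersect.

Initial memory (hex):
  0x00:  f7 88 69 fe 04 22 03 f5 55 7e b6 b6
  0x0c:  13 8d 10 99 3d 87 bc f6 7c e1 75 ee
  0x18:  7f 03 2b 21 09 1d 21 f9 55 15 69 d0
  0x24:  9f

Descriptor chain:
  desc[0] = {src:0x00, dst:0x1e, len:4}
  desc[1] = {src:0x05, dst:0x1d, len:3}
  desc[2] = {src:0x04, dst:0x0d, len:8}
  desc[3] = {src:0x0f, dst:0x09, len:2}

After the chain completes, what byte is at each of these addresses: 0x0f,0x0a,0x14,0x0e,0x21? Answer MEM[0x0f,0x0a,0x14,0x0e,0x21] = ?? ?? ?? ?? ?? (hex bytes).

MEM[0x0f,0x0a,0x14,0x0e,0x21] = 03 f5 b6 22 fe

[0] 0x00->0x1e len=4 : f7 88 69 fe
[1] 0x05->0x1d len=3 : 22 03 f5
[2] 0x04->0x0d len=8 : 04 22 03 f5 55 7e b6 b6
[3] 0x0f->0x09 len=2 : 03 f5
query mem[0x0f]=0x03, mem[0x0a]=0xf5, mem[0x14]=0xb6, mem[0x0e]=0x22, mem[0x21]=0xfe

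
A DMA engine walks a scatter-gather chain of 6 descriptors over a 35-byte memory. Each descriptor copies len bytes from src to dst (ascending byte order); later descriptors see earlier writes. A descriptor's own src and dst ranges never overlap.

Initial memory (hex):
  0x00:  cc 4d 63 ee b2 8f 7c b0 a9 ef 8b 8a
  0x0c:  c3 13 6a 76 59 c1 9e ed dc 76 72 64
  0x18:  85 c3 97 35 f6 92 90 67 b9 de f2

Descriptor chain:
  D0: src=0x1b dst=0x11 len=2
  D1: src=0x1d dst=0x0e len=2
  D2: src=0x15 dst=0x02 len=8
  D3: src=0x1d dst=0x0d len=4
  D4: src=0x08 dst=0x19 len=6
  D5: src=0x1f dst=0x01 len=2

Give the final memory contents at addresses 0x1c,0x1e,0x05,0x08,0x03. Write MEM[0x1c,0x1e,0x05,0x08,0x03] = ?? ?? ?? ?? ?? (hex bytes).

MEM[0x1c,0x1e,0x05,0x08,0x03] = 8a 92 85 35 72

  after D0: wrote 2B at 0x11 = 35f6
  after D1: wrote 2B at 0x0e = 9290
  after D2: wrote 8B at 0x02 = 76726485c39735f6
  after D3: wrote 4B at 0x0d = 929067b9
  after D4: wrote 6B at 0x19 = 35f68b8ac392
  after D5: wrote 2B at 0x01 = 67b9
query mem[0x1c]=0x8a, mem[0x1e]=0x92, mem[0x05]=0x85, mem[0x08]=0x35, mem[0x03]=0x72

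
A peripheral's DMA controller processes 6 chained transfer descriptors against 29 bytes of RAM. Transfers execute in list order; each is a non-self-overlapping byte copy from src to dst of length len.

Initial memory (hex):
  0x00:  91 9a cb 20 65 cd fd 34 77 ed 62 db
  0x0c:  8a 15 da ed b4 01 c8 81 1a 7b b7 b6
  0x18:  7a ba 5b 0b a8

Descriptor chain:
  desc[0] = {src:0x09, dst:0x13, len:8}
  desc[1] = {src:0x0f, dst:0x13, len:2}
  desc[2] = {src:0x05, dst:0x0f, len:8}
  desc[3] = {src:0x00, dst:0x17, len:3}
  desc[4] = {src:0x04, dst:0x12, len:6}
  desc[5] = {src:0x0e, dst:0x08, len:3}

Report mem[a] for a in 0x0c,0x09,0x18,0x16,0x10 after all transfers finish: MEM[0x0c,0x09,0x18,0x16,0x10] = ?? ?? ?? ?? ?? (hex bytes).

MEM[0x0c,0x09,0x18,0x16,0x10] = 8a cd 9a 77 fd

[0] 0x09->0x13 len=8 : ed 62 db 8a 15 da ed b4
[1] 0x0f->0x13 len=2 : ed b4
[2] 0x05->0x0f len=8 : cd fd 34 77 ed 62 db 8a
[3] 0x00->0x17 len=3 : 91 9a cb
[4] 0x04->0x12 len=6 : 65 cd fd 34 77 ed
[5] 0x0e->0x08 len=3 : da cd fd
query mem[0x0c]=0x8a, mem[0x09]=0xcd, mem[0x18]=0x9a, mem[0x16]=0x77, mem[0x10]=0xfd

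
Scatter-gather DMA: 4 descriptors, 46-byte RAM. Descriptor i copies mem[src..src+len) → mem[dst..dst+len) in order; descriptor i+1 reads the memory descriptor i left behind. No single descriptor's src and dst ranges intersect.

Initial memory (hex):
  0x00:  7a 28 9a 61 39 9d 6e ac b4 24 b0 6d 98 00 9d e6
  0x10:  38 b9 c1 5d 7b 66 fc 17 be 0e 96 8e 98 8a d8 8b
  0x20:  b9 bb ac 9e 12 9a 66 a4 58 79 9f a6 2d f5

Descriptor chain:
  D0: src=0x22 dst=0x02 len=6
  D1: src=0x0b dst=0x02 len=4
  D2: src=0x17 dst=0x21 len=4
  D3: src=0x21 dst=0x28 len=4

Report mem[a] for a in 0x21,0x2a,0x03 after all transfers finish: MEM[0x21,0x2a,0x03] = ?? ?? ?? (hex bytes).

  after D0: wrote 6B at 0x02 = ac9e129a66a4
  after D1: wrote 4B at 0x02 = 6d98009d
  after D2: wrote 4B at 0x21 = 17be0e96
  after D3: wrote 4B at 0x28 = 17be0e96
query mem[0x21]=0x17, mem[0x2a]=0x0e, mem[0x03]=0x98

MEM[0x21,0x2a,0x03] = 17 0e 98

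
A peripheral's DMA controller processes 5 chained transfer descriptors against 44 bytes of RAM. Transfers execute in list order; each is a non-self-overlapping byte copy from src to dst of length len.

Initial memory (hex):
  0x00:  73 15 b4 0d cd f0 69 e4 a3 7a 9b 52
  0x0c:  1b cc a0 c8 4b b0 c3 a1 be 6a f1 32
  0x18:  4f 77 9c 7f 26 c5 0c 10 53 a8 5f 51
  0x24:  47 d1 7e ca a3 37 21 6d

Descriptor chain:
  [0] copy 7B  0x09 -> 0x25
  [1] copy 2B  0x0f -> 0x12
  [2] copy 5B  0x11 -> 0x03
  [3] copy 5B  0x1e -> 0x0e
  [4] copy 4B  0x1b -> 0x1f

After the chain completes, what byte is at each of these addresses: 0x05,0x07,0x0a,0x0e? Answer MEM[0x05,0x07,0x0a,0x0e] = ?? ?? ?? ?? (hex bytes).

[0] 0x09->0x25 len=7 : 7a 9b 52 1b cc a0 c8
[1] 0x0f->0x12 len=2 : c8 4b
[2] 0x11->0x03 len=5 : b0 c8 4b be 6a
[3] 0x1e->0x0e len=5 : 0c 10 53 a8 5f
[4] 0x1b->0x1f len=4 : 7f 26 c5 0c
query mem[0x05]=0x4b, mem[0x07]=0x6a, mem[0x0a]=0x9b, mem[0x0e]=0x0c

MEM[0x05,0x07,0x0a,0x0e] = 4b 6a 9b 0c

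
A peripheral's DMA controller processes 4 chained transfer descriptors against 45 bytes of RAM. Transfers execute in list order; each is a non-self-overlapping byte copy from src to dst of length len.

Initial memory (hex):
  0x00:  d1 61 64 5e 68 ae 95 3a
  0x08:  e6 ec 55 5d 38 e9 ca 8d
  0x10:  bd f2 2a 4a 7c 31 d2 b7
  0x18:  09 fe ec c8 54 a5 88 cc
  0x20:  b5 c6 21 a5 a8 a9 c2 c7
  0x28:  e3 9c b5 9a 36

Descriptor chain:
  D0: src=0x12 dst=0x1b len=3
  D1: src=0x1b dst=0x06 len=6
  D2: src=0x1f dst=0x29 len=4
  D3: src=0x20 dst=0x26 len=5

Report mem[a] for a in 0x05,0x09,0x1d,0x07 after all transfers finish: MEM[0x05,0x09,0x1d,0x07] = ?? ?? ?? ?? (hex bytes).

MEM[0x05,0x09,0x1d,0x07] = ae 88 7c 4a

  after D0: wrote 3B at 0x1b = 2a4a7c
  after D1: wrote 6B at 0x06 = 2a4a7c88ccb5
  after D2: wrote 4B at 0x29 = ccb5c621
  after D3: wrote 5B at 0x26 = b5c621a5a8
query mem[0x05]=0xae, mem[0x09]=0x88, mem[0x1d]=0x7c, mem[0x07]=0x4a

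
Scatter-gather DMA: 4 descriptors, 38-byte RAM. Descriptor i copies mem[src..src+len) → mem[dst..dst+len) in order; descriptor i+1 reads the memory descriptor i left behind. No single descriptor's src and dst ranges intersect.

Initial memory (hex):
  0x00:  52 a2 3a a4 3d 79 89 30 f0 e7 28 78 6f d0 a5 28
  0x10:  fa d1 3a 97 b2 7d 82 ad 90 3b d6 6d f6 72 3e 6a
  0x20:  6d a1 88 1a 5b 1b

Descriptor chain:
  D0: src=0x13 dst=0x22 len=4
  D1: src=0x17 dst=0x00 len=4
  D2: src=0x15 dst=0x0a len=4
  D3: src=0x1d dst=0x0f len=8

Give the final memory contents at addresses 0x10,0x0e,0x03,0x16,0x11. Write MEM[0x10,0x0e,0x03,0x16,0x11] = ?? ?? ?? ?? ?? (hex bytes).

MEM[0x10,0x0e,0x03,0x16,0x11] = 3e a5 d6 7d 6a

D0: mem[0x22..0x25] <- [97 b2 7d 82]
D1: mem[0x00..0x03] <- [ad 90 3b d6]
D2: mem[0x0a..0x0d] <- [7d 82 ad 90]
D3: mem[0x0f..0x16] <- [72 3e 6a 6d a1 97 b2 7d]
query mem[0x10]=0x3e, mem[0x0e]=0xa5, mem[0x03]=0xd6, mem[0x16]=0x7d, mem[0x11]=0x6a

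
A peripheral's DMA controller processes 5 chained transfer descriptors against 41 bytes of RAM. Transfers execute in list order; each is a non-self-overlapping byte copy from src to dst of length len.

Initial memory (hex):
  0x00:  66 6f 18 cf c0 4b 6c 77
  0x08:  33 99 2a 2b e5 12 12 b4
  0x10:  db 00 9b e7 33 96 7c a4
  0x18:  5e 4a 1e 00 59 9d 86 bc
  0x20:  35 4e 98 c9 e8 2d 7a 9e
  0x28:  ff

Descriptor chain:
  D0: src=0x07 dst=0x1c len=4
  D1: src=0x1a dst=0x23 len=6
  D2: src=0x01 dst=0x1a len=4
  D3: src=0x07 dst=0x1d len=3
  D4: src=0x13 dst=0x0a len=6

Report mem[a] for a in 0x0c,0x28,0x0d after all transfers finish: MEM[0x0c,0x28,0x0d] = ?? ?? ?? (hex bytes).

[0] 0x07->0x1c len=4 : 77 33 99 2a
[1] 0x1a->0x23 len=6 : 1e 00 77 33 99 2a
[2] 0x01->0x1a len=4 : 6f 18 cf c0
[3] 0x07->0x1d len=3 : 77 33 99
[4] 0x13->0x0a len=6 : e7 33 96 7c a4 5e
query mem[0x0c]=0x96, mem[0x28]=0x2a, mem[0x0d]=0x7c

MEM[0x0c,0x28,0x0d] = 96 2a 7c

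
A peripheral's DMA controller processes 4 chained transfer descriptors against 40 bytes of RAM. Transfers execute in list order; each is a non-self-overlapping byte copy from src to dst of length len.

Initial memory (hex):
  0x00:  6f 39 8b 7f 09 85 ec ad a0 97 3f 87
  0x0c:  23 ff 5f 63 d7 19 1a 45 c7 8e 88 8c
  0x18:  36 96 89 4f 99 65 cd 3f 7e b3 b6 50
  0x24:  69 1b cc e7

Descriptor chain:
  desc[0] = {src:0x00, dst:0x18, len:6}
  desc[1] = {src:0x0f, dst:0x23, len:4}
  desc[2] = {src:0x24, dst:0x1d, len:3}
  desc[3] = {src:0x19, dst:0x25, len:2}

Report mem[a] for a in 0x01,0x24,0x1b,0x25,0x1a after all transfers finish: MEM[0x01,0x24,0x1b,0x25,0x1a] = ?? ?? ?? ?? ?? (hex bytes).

MEM[0x01,0x24,0x1b,0x25,0x1a] = 39 d7 7f 39 8b

D0: mem[0x18..0x1d] <- [6f 39 8b 7f 09 85]
D1: mem[0x23..0x26] <- [63 d7 19 1a]
D2: mem[0x1d..0x1f] <- [d7 19 1a]
D3: mem[0x25..0x26] <- [39 8b]
query mem[0x01]=0x39, mem[0x24]=0xd7, mem[0x1b]=0x7f, mem[0x25]=0x39, mem[0x1a]=0x8b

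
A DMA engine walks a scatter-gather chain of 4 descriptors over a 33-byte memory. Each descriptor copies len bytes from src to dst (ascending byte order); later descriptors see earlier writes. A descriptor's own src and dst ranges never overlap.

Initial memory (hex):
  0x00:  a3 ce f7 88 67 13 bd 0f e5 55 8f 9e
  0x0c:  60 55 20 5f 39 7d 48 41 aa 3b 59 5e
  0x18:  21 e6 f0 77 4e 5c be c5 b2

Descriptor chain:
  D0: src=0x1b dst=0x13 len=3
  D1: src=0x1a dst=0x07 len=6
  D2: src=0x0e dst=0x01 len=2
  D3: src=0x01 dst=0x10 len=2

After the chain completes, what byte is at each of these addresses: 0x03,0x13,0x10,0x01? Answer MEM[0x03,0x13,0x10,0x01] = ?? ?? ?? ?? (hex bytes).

MEM[0x03,0x13,0x10,0x01] = 88 77 20 20

[0] 0x1b->0x13 len=3 : 77 4e 5c
[1] 0x1a->0x07 len=6 : f0 77 4e 5c be c5
[2] 0x0e->0x01 len=2 : 20 5f
[3] 0x01->0x10 len=2 : 20 5f
query mem[0x03]=0x88, mem[0x13]=0x77, mem[0x10]=0x20, mem[0x01]=0x20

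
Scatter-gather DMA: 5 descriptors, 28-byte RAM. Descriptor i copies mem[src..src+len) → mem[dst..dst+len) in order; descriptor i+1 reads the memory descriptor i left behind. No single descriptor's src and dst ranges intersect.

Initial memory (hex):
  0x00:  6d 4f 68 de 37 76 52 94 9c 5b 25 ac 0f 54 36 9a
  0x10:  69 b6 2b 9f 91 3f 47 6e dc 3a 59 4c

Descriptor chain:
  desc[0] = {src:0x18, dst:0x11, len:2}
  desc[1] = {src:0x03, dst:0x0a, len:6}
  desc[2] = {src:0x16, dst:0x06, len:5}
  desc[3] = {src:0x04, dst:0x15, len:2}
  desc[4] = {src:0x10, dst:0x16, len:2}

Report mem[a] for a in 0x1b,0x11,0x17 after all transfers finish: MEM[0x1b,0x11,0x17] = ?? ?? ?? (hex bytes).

MEM[0x1b,0x11,0x17] = 4c dc dc

  after D0: wrote 2B at 0x11 = dc3a
  after D1: wrote 6B at 0x0a = de377652949c
  after D2: wrote 5B at 0x06 = 476edc3a59
  after D3: wrote 2B at 0x15 = 3776
  after D4: wrote 2B at 0x16 = 69dc
query mem[0x1b]=0x4c, mem[0x11]=0xdc, mem[0x17]=0xdc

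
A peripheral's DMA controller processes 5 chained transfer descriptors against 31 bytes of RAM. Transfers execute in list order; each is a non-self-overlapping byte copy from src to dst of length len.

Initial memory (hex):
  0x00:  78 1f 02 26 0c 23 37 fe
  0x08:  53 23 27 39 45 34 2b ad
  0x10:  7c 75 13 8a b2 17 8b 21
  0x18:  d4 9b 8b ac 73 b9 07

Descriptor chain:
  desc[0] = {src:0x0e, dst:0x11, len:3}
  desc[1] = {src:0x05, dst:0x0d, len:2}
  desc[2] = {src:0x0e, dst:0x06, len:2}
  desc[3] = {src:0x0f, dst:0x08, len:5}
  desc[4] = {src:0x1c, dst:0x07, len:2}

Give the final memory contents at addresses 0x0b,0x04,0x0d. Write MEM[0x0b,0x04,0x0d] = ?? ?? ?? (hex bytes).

#0 dst[0x11+3] := {0x2b,0xad,0x7c}
#1 dst[0x0d+2] := {0x23,0x37}
#2 dst[0x06+2] := {0x37,0xad}
#3 dst[0x08+5] := {0xad,0x7c,0x2b,0xad,0x7c}
#4 dst[0x07+2] := {0x73,0xb9}
query mem[0x0b]=0xad, mem[0x04]=0x0c, mem[0x0d]=0x23

MEM[0x0b,0x04,0x0d] = ad 0c 23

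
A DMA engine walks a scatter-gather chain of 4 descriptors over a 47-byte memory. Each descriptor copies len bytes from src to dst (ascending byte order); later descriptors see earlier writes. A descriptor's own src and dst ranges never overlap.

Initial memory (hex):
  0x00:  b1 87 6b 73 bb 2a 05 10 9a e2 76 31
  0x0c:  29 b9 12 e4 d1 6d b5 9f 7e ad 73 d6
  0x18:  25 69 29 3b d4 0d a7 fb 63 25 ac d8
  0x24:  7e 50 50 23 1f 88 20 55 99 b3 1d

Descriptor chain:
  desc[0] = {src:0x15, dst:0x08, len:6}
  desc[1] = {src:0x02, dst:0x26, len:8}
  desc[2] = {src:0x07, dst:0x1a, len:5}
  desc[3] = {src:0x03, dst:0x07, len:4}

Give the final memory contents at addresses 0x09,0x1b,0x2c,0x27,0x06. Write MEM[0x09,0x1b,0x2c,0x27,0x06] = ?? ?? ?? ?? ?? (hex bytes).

[0] 0x15->0x08 len=6 : ad 73 d6 25 69 29
[1] 0x02->0x26 len=8 : 6b 73 bb 2a 05 10 ad 73
[2] 0x07->0x1a len=5 : 10 ad 73 d6 25
[3] 0x03->0x07 len=4 : 73 bb 2a 05
query mem[0x09]=0x2a, mem[0x1b]=0xad, mem[0x2c]=0xad, mem[0x27]=0x73, mem[0x06]=0x05

MEM[0x09,0x1b,0x2c,0x27,0x06] = 2a ad ad 73 05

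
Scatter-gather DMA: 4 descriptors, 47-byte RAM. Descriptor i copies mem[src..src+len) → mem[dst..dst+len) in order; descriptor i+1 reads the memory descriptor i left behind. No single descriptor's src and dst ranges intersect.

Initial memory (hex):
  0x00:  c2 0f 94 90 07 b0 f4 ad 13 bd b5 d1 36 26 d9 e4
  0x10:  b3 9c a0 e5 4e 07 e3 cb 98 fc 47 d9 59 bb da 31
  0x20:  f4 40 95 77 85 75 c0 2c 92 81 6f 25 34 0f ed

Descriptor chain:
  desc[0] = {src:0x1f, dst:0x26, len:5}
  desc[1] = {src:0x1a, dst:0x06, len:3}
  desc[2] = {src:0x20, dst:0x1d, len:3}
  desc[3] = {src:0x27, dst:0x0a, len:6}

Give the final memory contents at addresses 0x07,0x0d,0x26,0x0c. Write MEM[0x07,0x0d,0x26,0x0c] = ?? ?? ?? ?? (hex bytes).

MEM[0x07,0x0d,0x26,0x0c] = d9 77 31 95

  after D0: wrote 5B at 0x26 = 31f4409577
  after D1: wrote 3B at 0x06 = 47d959
  after D2: wrote 3B at 0x1d = f44095
  after D3: wrote 6B at 0x0a = f44095772534
query mem[0x07]=0xd9, mem[0x0d]=0x77, mem[0x26]=0x31, mem[0x0c]=0x95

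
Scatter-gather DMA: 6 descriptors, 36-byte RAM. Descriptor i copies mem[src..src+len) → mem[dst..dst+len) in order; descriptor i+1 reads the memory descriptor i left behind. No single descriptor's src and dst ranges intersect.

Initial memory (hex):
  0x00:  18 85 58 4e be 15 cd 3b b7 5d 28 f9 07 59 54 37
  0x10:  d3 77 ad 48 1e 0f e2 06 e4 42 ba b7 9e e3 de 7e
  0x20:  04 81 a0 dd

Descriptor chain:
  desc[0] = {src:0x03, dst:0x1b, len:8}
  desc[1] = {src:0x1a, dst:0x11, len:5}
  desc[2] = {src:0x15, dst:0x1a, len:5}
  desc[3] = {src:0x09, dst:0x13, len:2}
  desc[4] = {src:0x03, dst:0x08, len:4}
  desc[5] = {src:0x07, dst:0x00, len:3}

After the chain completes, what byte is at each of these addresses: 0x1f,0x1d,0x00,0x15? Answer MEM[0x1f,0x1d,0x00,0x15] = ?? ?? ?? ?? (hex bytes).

D0: mem[0x1b..0x22] <- [4e be 15 cd 3b b7 5d 28]
D1: mem[0x11..0x15] <- [ba 4e be 15 cd]
D2: mem[0x1a..0x1e] <- [cd e2 06 e4 42]
D3: mem[0x13..0x14] <- [5d 28]
D4: mem[0x08..0x0b] <- [4e be 15 cd]
D5: mem[0x00..0x02] <- [3b 4e be]
query mem[0x1f]=0x3b, mem[0x1d]=0xe4, mem[0x00]=0x3b, mem[0x15]=0xcd

MEM[0x1f,0x1d,0x00,0x15] = 3b e4 3b cd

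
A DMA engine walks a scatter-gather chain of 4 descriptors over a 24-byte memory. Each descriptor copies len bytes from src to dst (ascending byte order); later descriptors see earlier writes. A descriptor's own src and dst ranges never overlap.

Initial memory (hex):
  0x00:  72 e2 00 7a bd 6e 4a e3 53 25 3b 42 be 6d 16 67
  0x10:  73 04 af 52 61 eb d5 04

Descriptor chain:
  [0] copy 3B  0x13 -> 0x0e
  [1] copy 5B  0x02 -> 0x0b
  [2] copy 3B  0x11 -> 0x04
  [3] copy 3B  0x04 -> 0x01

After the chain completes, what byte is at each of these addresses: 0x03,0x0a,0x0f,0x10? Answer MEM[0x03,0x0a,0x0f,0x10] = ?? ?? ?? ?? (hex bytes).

MEM[0x03,0x0a,0x0f,0x10] = 52 3b 4a eb

  after D0: wrote 3B at 0x0e = 5261eb
  after D1: wrote 5B at 0x0b = 007abd6e4a
  after D2: wrote 3B at 0x04 = 04af52
  after D3: wrote 3B at 0x01 = 04af52
query mem[0x03]=0x52, mem[0x0a]=0x3b, mem[0x0f]=0x4a, mem[0x10]=0xeb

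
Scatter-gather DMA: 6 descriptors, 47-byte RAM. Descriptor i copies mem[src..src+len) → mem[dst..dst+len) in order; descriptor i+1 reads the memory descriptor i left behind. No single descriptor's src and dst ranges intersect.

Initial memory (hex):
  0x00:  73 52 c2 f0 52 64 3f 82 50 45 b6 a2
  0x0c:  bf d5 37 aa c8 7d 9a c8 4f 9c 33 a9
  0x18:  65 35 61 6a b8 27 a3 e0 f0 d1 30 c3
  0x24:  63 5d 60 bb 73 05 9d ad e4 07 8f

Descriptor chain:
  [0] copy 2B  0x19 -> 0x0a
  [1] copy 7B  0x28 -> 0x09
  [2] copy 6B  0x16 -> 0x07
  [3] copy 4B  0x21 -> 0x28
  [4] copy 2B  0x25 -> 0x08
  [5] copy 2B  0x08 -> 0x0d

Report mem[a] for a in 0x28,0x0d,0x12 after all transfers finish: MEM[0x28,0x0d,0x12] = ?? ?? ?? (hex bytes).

MEM[0x28,0x0d,0x12] = d1 5d 9a

D0: mem[0x0a..0x0b] <- [35 61]
D1: mem[0x09..0x0f] <- [73 05 9d ad e4 07 8f]
D2: mem[0x07..0x0c] <- [33 a9 65 35 61 6a]
D3: mem[0x28..0x2b] <- [d1 30 c3 63]
D4: mem[0x08..0x09] <- [5d 60]
D5: mem[0x0d..0x0e] <- [5d 60]
query mem[0x28]=0xd1, mem[0x0d]=0x5d, mem[0x12]=0x9a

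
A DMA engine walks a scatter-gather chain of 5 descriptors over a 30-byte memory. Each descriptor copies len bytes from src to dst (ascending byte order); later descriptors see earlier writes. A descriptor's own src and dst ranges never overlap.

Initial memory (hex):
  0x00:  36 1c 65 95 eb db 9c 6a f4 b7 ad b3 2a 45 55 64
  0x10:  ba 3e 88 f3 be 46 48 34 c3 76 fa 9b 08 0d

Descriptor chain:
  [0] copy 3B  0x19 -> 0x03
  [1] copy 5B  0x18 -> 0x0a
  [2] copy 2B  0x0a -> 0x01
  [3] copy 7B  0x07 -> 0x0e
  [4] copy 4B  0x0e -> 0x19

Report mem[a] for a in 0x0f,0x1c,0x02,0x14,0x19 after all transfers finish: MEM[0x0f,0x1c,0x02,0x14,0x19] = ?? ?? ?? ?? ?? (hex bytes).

MEM[0x0f,0x1c,0x02,0x14,0x19] = f4 c3 76 9b 6a

D0: mem[0x03..0x05] <- [76 fa 9b]
D1: mem[0x0a..0x0e] <- [c3 76 fa 9b 08]
D2: mem[0x01..0x02] <- [c3 76]
D3: mem[0x0e..0x14] <- [6a f4 b7 c3 76 fa 9b]
D4: mem[0x19..0x1c] <- [6a f4 b7 c3]
query mem[0x0f]=0xf4, mem[0x1c]=0xc3, mem[0x02]=0x76, mem[0x14]=0x9b, mem[0x19]=0x6a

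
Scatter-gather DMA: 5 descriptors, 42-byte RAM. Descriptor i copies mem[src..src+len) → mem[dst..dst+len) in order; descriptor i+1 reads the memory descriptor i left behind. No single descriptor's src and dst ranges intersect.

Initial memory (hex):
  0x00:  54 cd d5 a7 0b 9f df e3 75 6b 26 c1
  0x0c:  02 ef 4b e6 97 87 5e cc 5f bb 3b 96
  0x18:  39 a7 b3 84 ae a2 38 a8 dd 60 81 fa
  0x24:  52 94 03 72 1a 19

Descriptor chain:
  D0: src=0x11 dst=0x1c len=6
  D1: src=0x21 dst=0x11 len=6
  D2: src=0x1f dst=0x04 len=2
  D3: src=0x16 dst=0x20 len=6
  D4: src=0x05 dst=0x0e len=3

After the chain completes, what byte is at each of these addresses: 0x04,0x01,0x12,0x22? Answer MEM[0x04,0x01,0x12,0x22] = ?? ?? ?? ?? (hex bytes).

D0: mem[0x1c..0x21] <- [87 5e cc 5f bb 3b]
D1: mem[0x11..0x16] <- [3b 81 fa 52 94 03]
D2: mem[0x04..0x05] <- [5f bb]
D3: mem[0x20..0x25] <- [03 96 39 a7 b3 84]
D4: mem[0x0e..0x10] <- [bb df e3]
query mem[0x04]=0x5f, mem[0x01]=0xcd, mem[0x12]=0x81, mem[0x22]=0x39

MEM[0x04,0x01,0x12,0x22] = 5f cd 81 39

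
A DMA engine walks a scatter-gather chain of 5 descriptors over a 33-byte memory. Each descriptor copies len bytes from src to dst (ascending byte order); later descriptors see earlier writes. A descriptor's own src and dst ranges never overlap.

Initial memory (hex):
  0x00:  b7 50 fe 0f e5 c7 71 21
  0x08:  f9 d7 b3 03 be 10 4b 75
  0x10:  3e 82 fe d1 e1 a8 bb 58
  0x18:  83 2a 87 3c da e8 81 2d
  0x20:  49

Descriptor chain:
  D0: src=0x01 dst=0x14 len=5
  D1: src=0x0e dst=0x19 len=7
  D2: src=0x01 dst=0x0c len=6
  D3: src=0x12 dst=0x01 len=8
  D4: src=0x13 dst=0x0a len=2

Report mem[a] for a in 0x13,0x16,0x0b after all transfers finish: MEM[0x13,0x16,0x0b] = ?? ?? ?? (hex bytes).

MEM[0x13,0x16,0x0b] = d1 0f 50

[0] 0x01->0x14 len=5 : 50 fe 0f e5 c7
[1] 0x0e->0x19 len=7 : 4b 75 3e 82 fe d1 50
[2] 0x01->0x0c len=6 : 50 fe 0f e5 c7 71
[3] 0x12->0x01 len=8 : fe d1 50 fe 0f e5 c7 4b
[4] 0x13->0x0a len=2 : d1 50
query mem[0x13]=0xd1, mem[0x16]=0x0f, mem[0x0b]=0x50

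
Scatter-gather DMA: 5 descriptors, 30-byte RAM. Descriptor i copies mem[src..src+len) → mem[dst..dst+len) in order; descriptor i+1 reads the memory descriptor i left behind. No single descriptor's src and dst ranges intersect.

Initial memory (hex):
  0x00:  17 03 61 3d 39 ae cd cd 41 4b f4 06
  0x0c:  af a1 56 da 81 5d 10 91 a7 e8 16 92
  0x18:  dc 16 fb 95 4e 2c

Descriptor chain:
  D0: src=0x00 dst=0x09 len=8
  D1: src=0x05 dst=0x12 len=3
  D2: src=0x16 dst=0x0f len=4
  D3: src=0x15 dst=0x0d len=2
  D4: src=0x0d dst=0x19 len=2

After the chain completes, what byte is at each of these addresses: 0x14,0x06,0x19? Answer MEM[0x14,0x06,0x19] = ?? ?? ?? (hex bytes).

  after D0: wrote 8B at 0x09 = 1703613d39aecdcd
  after D1: wrote 3B at 0x12 = aecdcd
  after D2: wrote 4B at 0x0f = 1692dc16
  after D3: wrote 2B at 0x0d = e816
  after D4: wrote 2B at 0x19 = e816
query mem[0x14]=0xcd, mem[0x06]=0xcd, mem[0x19]=0xe8

MEM[0x14,0x06,0x19] = cd cd e8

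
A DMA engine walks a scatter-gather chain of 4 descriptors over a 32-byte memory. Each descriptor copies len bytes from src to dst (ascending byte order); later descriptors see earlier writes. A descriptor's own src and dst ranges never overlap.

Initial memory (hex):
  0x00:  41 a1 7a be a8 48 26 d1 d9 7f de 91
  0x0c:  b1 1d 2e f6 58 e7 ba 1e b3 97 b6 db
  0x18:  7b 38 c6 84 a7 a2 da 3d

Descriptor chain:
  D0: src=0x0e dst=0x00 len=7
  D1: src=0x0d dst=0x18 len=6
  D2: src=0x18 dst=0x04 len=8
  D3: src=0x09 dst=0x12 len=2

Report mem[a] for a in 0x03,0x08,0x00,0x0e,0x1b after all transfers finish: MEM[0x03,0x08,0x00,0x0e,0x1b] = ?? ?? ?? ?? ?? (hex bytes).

MEM[0x03,0x08,0x00,0x0e,0x1b] = e7 e7 2e 2e 58

#0 dst[0x00+7] := {0x2e,0xf6,0x58,0xe7,0xba,0x1e,0xb3}
#1 dst[0x18+6] := {0x1d,0x2e,0xf6,0x58,0xe7,0xba}
#2 dst[0x04+8] := {0x1d,0x2e,0xf6,0x58,0xe7,0xba,0xda,0x3d}
#3 dst[0x12+2] := {0xba,0xda}
query mem[0x03]=0xe7, mem[0x08]=0xe7, mem[0x00]=0x2e, mem[0x0e]=0x2e, mem[0x1b]=0x58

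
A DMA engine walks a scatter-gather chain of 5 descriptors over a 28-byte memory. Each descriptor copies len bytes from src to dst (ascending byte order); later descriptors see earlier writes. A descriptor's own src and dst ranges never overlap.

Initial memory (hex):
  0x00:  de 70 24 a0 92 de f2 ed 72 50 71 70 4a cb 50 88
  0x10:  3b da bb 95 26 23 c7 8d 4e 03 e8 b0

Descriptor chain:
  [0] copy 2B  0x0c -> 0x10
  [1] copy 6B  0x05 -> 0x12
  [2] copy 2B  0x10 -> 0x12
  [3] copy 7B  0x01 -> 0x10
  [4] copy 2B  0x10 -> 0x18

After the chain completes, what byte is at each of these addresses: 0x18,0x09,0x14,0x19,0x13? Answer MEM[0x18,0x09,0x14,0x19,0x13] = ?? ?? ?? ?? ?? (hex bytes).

[0] 0x0c->0x10 len=2 : 4a cb
[1] 0x05->0x12 len=6 : de f2 ed 72 50 71
[2] 0x10->0x12 len=2 : 4a cb
[3] 0x01->0x10 len=7 : 70 24 a0 92 de f2 ed
[4] 0x10->0x18 len=2 : 70 24
query mem[0x18]=0x70, mem[0x09]=0x50, mem[0x14]=0xde, mem[0x19]=0x24, mem[0x13]=0x92

MEM[0x18,0x09,0x14,0x19,0x13] = 70 50 de 24 92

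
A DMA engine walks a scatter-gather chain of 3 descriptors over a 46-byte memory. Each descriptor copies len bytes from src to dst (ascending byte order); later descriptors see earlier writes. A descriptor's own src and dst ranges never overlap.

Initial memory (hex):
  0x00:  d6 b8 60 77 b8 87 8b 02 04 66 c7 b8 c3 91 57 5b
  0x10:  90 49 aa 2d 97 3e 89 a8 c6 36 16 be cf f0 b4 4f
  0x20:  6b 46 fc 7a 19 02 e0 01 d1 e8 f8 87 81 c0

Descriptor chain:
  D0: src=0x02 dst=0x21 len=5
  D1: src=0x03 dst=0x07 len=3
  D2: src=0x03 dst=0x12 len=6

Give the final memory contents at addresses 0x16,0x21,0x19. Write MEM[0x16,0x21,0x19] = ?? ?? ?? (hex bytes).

#0 dst[0x21+5] := {0x60,0x77,0xb8,0x87,0x8b}
#1 dst[0x07+3] := {0x77,0xb8,0x87}
#2 dst[0x12+6] := {0x77,0xb8,0x87,0x8b,0x77,0xb8}
query mem[0x16]=0x77, mem[0x21]=0x60, mem[0x19]=0x36

MEM[0x16,0x21,0x19] = 77 60 36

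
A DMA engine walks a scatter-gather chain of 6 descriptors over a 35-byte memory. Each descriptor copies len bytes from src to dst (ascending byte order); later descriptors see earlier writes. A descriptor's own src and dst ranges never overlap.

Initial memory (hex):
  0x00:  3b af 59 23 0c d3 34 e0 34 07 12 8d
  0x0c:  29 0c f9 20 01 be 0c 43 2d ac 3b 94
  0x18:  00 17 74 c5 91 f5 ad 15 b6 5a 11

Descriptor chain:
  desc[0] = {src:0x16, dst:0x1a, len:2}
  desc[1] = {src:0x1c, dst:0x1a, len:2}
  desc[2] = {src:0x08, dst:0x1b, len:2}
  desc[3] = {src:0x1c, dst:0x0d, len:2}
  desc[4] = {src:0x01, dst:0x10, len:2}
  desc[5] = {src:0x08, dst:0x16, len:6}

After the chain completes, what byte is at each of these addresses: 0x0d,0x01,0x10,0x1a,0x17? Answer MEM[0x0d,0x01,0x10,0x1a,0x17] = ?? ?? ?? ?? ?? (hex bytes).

D0: mem[0x1a..0x1b] <- [3b 94]
D1: mem[0x1a..0x1b] <- [91 f5]
D2: mem[0x1b..0x1c] <- [34 07]
D3: mem[0x0d..0x0e] <- [07 f5]
D4: mem[0x10..0x11] <- [af 59]
D5: mem[0x16..0x1b] <- [34 07 12 8d 29 07]
query mem[0x0d]=0x07, mem[0x01]=0xaf, mem[0x10]=0xaf, mem[0x1a]=0x29, mem[0x17]=0x07

MEM[0x0d,0x01,0x10,0x1a,0x17] = 07 af af 29 07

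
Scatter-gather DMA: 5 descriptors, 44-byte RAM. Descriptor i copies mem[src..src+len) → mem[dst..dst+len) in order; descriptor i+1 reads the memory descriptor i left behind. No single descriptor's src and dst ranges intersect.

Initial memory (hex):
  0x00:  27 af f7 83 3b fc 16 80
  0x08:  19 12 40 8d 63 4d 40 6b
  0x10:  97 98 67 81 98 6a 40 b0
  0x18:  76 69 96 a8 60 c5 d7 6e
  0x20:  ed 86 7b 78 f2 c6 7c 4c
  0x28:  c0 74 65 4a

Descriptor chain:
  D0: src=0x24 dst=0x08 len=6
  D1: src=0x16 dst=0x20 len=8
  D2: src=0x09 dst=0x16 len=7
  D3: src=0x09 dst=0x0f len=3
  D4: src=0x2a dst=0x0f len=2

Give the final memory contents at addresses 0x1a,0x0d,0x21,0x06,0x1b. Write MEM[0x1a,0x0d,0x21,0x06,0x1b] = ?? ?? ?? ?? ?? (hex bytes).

D0: mem[0x08..0x0d] <- [f2 c6 7c 4c c0 74]
D1: mem[0x20..0x27] <- [40 b0 76 69 96 a8 60 c5]
D2: mem[0x16..0x1c] <- [c6 7c 4c c0 74 40 6b]
D3: mem[0x0f..0x11] <- [c6 7c 4c]
D4: mem[0x0f..0x10] <- [65 4a]
query mem[0x1a]=0x74, mem[0x0d]=0x74, mem[0x21]=0xb0, mem[0x06]=0x16, mem[0x1b]=0x40

MEM[0x1a,0x0d,0x21,0x06,0x1b] = 74 74 b0 16 40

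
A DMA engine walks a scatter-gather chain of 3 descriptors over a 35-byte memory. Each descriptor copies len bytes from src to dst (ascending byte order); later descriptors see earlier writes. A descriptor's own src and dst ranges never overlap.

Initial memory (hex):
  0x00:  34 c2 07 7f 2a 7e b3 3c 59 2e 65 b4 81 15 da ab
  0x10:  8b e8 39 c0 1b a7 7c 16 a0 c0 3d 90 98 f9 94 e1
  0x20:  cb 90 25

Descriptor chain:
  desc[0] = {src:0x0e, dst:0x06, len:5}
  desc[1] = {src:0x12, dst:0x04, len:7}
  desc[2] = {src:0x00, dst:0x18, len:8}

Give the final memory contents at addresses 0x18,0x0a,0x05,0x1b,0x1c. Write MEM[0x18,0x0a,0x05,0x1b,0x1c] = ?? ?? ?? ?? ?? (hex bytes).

MEM[0x18,0x0a,0x05,0x1b,0x1c] = 34 a0 c0 7f 39

D0: mem[0x06..0x0a] <- [da ab 8b e8 39]
D1: mem[0x04..0x0a] <- [39 c0 1b a7 7c 16 a0]
D2: mem[0x18..0x1f] <- [34 c2 07 7f 39 c0 1b a7]
query mem[0x18]=0x34, mem[0x0a]=0xa0, mem[0x05]=0xc0, mem[0x1b]=0x7f, mem[0x1c]=0x39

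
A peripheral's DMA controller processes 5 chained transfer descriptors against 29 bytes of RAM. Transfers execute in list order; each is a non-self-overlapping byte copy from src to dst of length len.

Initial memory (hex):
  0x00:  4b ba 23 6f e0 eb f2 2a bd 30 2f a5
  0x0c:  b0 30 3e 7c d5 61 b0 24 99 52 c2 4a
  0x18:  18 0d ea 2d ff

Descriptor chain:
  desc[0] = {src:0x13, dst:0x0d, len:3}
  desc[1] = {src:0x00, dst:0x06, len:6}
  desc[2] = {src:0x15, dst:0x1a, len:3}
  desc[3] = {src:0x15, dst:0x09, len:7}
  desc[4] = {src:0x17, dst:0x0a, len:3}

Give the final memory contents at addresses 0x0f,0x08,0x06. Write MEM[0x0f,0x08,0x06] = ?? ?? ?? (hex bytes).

MEM[0x0f,0x08,0x06] = c2 23 4b

  after D0: wrote 3B at 0x0d = 249952
  after D1: wrote 6B at 0x06 = 4bba236fe0eb
  after D2: wrote 3B at 0x1a = 52c24a
  after D3: wrote 7B at 0x09 = 52c24a180d52c2
  after D4: wrote 3B at 0x0a = 4a180d
query mem[0x0f]=0xc2, mem[0x08]=0x23, mem[0x06]=0x4b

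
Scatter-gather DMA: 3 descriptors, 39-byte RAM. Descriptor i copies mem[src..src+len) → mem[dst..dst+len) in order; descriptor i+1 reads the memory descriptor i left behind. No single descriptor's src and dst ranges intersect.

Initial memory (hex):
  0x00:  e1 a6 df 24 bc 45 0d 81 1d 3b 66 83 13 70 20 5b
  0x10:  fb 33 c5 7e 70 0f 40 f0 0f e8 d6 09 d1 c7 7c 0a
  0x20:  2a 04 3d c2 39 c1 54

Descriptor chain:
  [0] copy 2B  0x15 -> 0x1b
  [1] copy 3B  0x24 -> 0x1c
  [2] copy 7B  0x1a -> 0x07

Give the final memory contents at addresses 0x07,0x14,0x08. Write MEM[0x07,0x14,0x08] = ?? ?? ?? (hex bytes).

D0: mem[0x1b..0x1c] <- [0f 40]
D1: mem[0x1c..0x1e] <- [39 c1 54]
D2: mem[0x07..0x0d] <- [d6 0f 39 c1 54 0a 2a]
query mem[0x07]=0xd6, mem[0x14]=0x70, mem[0x08]=0x0f

MEM[0x07,0x14,0x08] = d6 70 0f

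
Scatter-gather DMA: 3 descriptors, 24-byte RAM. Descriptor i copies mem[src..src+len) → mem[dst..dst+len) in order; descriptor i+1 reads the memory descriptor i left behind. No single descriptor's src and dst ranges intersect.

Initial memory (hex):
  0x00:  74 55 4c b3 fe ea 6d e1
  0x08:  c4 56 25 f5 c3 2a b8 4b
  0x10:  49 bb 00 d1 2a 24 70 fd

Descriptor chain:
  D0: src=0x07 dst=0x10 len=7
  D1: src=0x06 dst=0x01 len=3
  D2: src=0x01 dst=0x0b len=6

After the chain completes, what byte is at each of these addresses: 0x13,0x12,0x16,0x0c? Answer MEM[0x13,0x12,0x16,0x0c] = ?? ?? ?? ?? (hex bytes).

MEM[0x13,0x12,0x16,0x0c] = 25 56 2a e1

#0 dst[0x10+7] := {0xe1,0xc4,0x56,0x25,0xf5,0xc3,0x2a}
#1 dst[0x01+3] := {0x6d,0xe1,0xc4}
#2 dst[0x0b+6] := {0x6d,0xe1,0xc4,0xfe,0xea,0x6d}
query mem[0x13]=0x25, mem[0x12]=0x56, mem[0x16]=0x2a, mem[0x0c]=0xe1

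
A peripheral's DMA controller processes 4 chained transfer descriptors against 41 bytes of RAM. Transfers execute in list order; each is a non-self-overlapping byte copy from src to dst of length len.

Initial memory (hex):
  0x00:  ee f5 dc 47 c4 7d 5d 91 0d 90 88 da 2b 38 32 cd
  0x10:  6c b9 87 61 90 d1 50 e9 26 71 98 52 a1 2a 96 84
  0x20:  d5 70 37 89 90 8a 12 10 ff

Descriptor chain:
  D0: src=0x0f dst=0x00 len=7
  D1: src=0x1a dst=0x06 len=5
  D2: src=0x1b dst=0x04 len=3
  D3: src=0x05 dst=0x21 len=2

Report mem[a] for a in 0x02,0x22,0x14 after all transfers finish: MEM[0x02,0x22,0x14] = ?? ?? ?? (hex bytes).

[0] 0x0f->0x00 len=7 : cd 6c b9 87 61 90 d1
[1] 0x1a->0x06 len=5 : 98 52 a1 2a 96
[2] 0x1b->0x04 len=3 : 52 a1 2a
[3] 0x05->0x21 len=2 : a1 2a
query mem[0x02]=0xb9, mem[0x22]=0x2a, mem[0x14]=0x90

MEM[0x02,0x22,0x14] = b9 2a 90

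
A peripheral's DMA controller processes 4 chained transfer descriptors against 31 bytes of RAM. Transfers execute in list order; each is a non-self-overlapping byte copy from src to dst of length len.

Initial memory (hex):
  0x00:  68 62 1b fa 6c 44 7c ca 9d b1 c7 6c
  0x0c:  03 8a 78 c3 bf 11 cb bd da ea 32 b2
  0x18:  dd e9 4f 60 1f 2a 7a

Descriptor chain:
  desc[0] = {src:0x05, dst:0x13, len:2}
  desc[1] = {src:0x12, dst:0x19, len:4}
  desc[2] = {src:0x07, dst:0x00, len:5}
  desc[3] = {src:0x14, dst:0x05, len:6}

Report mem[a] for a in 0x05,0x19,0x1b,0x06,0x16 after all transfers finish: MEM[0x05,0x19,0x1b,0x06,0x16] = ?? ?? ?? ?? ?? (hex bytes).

MEM[0x05,0x19,0x1b,0x06,0x16] = 7c cb 7c ea 32

  after D0: wrote 2B at 0x13 = 447c
  after D1: wrote 4B at 0x19 = cb447cea
  after D2: wrote 5B at 0x00 = ca9db1c76c
  after D3: wrote 6B at 0x05 = 7cea32b2ddcb
query mem[0x05]=0x7c, mem[0x19]=0xcb, mem[0x1b]=0x7c, mem[0x06]=0xea, mem[0x16]=0x32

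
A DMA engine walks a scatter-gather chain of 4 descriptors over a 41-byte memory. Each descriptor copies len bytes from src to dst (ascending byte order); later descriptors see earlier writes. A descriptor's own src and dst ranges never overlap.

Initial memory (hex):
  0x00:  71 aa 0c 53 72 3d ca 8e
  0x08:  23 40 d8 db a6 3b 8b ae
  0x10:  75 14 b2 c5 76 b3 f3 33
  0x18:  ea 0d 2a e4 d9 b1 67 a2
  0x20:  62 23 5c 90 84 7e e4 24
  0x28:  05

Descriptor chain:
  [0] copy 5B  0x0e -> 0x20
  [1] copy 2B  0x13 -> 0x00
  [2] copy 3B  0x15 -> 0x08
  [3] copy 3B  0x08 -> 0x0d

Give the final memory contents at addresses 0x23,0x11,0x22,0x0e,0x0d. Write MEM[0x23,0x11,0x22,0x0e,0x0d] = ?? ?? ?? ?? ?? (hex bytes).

D0: mem[0x20..0x24] <- [8b ae 75 14 b2]
D1: mem[0x00..0x01] <- [c5 76]
D2: mem[0x08..0x0a] <- [b3 f3 33]
D3: mem[0x0d..0x0f] <- [b3 f3 33]
query mem[0x23]=0x14, mem[0x11]=0x14, mem[0x22]=0x75, mem[0x0e]=0xf3, mem[0x0d]=0xb3

MEM[0x23,0x11,0x22,0x0e,0x0d] = 14 14 75 f3 b3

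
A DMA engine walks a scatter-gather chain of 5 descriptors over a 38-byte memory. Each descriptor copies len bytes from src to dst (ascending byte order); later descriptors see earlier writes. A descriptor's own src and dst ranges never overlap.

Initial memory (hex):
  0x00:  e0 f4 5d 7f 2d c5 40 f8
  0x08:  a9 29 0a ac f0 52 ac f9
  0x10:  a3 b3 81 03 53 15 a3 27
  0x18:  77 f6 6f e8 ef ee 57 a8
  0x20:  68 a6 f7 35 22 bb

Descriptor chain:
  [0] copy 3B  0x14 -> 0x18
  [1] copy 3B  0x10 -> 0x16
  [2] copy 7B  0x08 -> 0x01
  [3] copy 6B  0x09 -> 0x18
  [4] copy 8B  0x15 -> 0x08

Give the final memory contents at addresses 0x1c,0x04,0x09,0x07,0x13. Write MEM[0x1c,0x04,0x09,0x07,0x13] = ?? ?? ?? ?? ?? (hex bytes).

#0 dst[0x18+3] := {0x53,0x15,0xa3}
#1 dst[0x16+3] := {0xa3,0xb3,0x81}
#2 dst[0x01+7] := {0xa9,0x29,0x0a,0xac,0xf0,0x52,0xac}
#3 dst[0x18+6] := {0x29,0x0a,0xac,0xf0,0x52,0xac}
#4 dst[0x08+8] := {0x15,0xa3,0xb3,0x29,0x0a,0xac,0xf0,0x52}
query mem[0x1c]=0x52, mem[0x04]=0xac, mem[0x09]=0xa3, mem[0x07]=0xac, mem[0x13]=0x03

MEM[0x1c,0x04,0x09,0x07,0x13] = 52 ac a3 ac 03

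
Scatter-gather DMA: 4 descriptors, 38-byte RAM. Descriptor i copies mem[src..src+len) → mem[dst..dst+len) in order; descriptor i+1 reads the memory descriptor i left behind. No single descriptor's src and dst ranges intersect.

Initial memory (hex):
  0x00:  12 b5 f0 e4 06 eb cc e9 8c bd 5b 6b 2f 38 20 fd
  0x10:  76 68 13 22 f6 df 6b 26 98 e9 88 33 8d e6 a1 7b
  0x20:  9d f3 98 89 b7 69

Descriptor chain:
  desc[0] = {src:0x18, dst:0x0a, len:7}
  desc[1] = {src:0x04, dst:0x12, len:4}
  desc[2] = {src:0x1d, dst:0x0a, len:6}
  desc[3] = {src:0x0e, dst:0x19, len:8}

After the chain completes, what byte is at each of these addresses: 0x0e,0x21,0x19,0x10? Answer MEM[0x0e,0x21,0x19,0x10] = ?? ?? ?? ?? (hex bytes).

MEM[0x0e,0x21,0x19,0x10] = f3 f3 f3 a1

D0: mem[0x0a..0x10] <- [98 e9 88 33 8d e6 a1]
D1: mem[0x12..0x15] <- [06 eb cc e9]
D2: mem[0x0a..0x0f] <- [e6 a1 7b 9d f3 98]
D3: mem[0x19..0x20] <- [f3 98 a1 68 06 eb cc e9]
query mem[0x0e]=0xf3, mem[0x21]=0xf3, mem[0x19]=0xf3, mem[0x10]=0xa1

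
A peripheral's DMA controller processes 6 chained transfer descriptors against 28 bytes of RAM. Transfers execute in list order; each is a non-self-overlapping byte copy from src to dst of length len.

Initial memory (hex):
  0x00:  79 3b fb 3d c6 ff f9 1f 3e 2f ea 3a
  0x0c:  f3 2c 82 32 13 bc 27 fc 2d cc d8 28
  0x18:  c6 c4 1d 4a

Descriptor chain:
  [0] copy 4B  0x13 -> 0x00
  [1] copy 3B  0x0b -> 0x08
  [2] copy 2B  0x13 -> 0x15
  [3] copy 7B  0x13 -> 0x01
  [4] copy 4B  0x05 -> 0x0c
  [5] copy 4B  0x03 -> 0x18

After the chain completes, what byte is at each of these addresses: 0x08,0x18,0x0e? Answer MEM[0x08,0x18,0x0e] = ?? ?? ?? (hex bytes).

[0] 0x13->0x00 len=4 : fc 2d cc d8
[1] 0x0b->0x08 len=3 : 3a f3 2c
[2] 0x13->0x15 len=2 : fc 2d
[3] 0x13->0x01 len=7 : fc 2d fc 2d 28 c6 c4
[4] 0x05->0x0c len=4 : 28 c6 c4 3a
[5] 0x03->0x18 len=4 : fc 2d 28 c6
query mem[0x08]=0x3a, mem[0x18]=0xfc, mem[0x0e]=0xc4

MEM[0x08,0x18,0x0e] = 3a fc c4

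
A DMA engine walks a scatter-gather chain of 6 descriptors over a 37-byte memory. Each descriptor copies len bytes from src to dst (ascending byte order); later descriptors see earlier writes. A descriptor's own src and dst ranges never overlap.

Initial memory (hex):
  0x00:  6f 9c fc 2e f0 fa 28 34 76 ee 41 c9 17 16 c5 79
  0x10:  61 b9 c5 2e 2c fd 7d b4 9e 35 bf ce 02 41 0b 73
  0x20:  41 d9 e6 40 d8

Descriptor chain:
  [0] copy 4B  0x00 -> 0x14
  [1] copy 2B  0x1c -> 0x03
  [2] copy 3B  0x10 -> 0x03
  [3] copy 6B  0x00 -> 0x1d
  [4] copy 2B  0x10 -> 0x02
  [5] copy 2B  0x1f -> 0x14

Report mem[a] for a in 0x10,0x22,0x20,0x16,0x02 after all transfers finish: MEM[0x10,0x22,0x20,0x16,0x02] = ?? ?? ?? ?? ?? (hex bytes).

MEM[0x10,0x22,0x20,0x16,0x02] = 61 c5 61 fc 61

  after D0: wrote 4B at 0x14 = 6f9cfc2e
  after D1: wrote 2B at 0x03 = 0241
  after D2: wrote 3B at 0x03 = 61b9c5
  after D3: wrote 6B at 0x1d = 6f9cfc61b9c5
  after D4: wrote 2B at 0x02 = 61b9
  after D5: wrote 2B at 0x14 = fc61
query mem[0x10]=0x61, mem[0x22]=0xc5, mem[0x20]=0x61, mem[0x16]=0xfc, mem[0x02]=0x61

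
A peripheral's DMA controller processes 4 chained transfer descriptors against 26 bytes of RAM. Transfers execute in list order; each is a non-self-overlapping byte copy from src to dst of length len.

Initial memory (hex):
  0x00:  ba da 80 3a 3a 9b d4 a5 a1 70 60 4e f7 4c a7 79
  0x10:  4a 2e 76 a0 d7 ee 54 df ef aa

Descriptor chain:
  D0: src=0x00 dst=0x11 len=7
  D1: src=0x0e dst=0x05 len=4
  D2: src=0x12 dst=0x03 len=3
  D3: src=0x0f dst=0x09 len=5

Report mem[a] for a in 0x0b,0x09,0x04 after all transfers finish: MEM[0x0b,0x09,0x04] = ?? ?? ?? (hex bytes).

[0] 0x00->0x11 len=7 : ba da 80 3a 3a 9b d4
[1] 0x0e->0x05 len=4 : a7 79 4a ba
[2] 0x12->0x03 len=3 : da 80 3a
[3] 0x0f->0x09 len=5 : 79 4a ba da 80
query mem[0x0b]=0xba, mem[0x09]=0x79, mem[0x04]=0x80

MEM[0x0b,0x09,0x04] = ba 79 80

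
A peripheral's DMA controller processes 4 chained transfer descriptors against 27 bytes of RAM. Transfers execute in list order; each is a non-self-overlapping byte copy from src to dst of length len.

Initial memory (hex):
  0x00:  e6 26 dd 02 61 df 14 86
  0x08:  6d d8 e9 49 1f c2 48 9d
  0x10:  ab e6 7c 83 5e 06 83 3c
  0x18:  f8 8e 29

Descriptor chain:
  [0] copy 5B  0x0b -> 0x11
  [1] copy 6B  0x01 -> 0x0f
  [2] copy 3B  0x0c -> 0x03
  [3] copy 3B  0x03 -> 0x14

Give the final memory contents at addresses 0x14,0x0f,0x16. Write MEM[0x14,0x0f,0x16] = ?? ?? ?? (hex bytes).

MEM[0x14,0x0f,0x16] = 1f 26 48

  after D0: wrote 5B at 0x11 = 491fc2489d
  after D1: wrote 6B at 0x0f = 26dd0261df14
  after D2: wrote 3B at 0x03 = 1fc248
  after D3: wrote 3B at 0x14 = 1fc248
query mem[0x14]=0x1f, mem[0x0f]=0x26, mem[0x16]=0x48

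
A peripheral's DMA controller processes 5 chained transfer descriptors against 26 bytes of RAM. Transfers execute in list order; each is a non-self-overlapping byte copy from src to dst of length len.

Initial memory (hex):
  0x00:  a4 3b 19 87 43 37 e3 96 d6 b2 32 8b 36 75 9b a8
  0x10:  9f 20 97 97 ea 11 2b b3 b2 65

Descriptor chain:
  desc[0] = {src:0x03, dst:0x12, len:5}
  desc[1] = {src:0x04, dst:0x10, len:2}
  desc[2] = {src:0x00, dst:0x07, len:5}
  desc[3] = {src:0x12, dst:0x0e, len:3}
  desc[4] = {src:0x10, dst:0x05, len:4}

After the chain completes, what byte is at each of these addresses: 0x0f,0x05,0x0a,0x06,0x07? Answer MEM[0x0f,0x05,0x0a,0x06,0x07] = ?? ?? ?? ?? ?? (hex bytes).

MEM[0x0f,0x05,0x0a,0x06,0x07] = 43 37 87 37 87

[0] 0x03->0x12 len=5 : 87 43 37 e3 96
[1] 0x04->0x10 len=2 : 43 37
[2] 0x00->0x07 len=5 : a4 3b 19 87 43
[3] 0x12->0x0e len=3 : 87 43 37
[4] 0x10->0x05 len=4 : 37 37 87 43
query mem[0x0f]=0x43, mem[0x05]=0x37, mem[0x0a]=0x87, mem[0x06]=0x37, mem[0x07]=0x87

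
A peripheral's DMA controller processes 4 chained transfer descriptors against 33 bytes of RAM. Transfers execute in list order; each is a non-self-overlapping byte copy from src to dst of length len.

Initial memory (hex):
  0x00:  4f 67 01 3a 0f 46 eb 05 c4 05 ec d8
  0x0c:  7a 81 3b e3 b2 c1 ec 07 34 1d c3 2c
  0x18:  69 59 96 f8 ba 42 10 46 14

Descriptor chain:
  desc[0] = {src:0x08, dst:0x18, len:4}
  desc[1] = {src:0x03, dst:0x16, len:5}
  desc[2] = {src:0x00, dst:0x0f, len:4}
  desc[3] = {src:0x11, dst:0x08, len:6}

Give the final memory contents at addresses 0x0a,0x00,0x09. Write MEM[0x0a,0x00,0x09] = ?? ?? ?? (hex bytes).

#0 dst[0x18+4] := {0xc4,0x05,0xec,0xd8}
#1 dst[0x16+5] := {0x3a,0x0f,0x46,0xeb,0x05}
#2 dst[0x0f+4] := {0x4f,0x67,0x01,0x3a}
#3 dst[0x08+6] := {0x01,0x3a,0x07,0x34,0x1d,0x3a}
query mem[0x0a]=0x07, mem[0x00]=0x4f, mem[0x09]=0x3a

MEM[0x0a,0x00,0x09] = 07 4f 3a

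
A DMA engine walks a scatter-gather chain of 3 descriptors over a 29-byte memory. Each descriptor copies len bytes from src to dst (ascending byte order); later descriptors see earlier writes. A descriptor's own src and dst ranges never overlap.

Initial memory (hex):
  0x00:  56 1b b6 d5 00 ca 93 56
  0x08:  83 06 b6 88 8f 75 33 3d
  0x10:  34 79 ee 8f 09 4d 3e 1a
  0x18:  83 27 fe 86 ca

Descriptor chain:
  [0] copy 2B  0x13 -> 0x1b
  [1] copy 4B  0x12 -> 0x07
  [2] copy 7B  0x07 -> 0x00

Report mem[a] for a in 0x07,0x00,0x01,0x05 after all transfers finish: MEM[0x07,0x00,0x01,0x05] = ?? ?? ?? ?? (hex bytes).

[0] 0x13->0x1b len=2 : 8f 09
[1] 0x12->0x07 len=4 : ee 8f 09 4d
[2] 0x07->0x00 len=7 : ee 8f 09 4d 88 8f 75
query mem[0x07]=0xee, mem[0x00]=0xee, mem[0x01]=0x8f, mem[0x05]=0x8f

MEM[0x07,0x00,0x01,0x05] = ee ee 8f 8f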